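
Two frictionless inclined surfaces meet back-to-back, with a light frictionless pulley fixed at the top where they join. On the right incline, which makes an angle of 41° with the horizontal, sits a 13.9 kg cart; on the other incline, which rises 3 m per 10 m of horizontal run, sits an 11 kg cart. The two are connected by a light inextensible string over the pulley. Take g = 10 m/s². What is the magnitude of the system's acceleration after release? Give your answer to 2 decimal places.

2.39 m/s²

Resolve each weight along its own incline: the 13.9 kg mass has component 13.9 × 10 × sin 41° = 91.192 N down its slope, and the 11 kg mass has 11 × 10 × sin 16.70° = 31.608 N down its slope.
The 13.9 kg side's 91.192 N exceeds the other side's 31.608 N, so that mass slides down and the 11 kg mass slides up. Taking that direction as positive, Newton's second law for the whole system gives 91.192 − 31.608 = (13.9 + 11) a, so a = 59.584 / 24.9 = 2.3929 m/s².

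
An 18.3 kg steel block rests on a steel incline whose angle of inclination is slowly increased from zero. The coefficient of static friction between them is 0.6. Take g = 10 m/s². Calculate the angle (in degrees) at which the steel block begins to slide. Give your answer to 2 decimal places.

At the threshold of sliding, static friction is at its maximum μ_s N and exactly balances the weight component along the incline: mg sin θ = μ_s mg cos θ.
Hence tan θ = μ_s = 0.6, so θ = arctan(0.6) = 30.9638°.

30.96°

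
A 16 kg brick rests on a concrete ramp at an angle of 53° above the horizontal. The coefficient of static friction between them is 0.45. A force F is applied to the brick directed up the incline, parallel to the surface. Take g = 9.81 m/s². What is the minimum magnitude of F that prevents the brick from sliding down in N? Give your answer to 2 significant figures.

83 N

The normal force is N = mg cos 53° = 94.461 N. With F at its minimum the brick is on the verge of sliding down, so static friction is at its maximum μ_s N = 0.45 × 94.461 = 42.507 N and acts up the slope.
Equilibrium along the incline: F + μ_s N = mg sin 53°, so F = 125.354 − 42.507 = 82.847 N.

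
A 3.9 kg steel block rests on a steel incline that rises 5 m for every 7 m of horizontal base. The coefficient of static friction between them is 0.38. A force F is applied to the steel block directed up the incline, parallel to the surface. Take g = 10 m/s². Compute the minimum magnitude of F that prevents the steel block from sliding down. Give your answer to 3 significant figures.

10.6 N

The normal force is N = mg cos 35.54° = 31.736 N. With F at its minimum the steel block is on the verge of sliding down, so static friction is at its maximum μ_s N = 0.38 × 31.736 = 12.060 N and acts up the slope.
Equilibrium along the incline: F + μ_s N = mg sin 35.54°, so F = 22.668 − 12.060 = 10.608 N.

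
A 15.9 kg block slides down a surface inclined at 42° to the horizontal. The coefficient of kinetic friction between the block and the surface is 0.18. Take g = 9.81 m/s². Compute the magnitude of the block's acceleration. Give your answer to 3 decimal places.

5.252 m/s²

Resolving the weight along the incline: the component pulling the block down the slope is mg sin 42° = 15.9 × 9.81 × 0.6691 = 104.366 N, and the normal force is N = mg cos 42° = 15.9 × 9.81 × 0.7431 = 115.908 N.
Kinetic friction acts up the slope with magnitude f = μN = 0.18 × 115.908 = 20.863 N.
Net force along the incline is 104.366 − 20.863 = 83.503 N, so a = 83.503 / 15.9 = 5.2518 m/s².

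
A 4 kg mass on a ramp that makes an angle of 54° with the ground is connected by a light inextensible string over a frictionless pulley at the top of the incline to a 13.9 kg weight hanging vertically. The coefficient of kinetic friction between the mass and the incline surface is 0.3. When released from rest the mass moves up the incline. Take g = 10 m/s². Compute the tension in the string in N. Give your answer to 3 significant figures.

61.7 N

For the mass on the incline: the weight component along the slope is m₁g sin 54° = 4 × 10 × 0.8090 = 32.360 N and the normal force is N = m₁g cos 54° = 23.511 N.
Kinetic friction opposes the mass's motion up the incline: f = μN = 0.3 × 23.511 = 7.053 N acting down the slope.
Newton's second law for the mass (up-slope positive): T − 32.360 − 7.053 = 4 a. For the hanging weight (downward positive): 13.9 × 10 − T = 13.9 a.
Adding the two equations eliminates T: 99.587 = 17.9 a, so a = 5.5635 m/s².
Then from the hanging weight's equation, T = 13.9 × (10 − 5.5635) = 61.667 N.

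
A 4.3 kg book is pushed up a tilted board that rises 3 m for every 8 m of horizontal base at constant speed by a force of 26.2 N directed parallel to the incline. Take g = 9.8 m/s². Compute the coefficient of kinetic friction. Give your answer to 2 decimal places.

0.29

At constant speed ΣF = 0 along the incline. The applied 26.2 N acts up the slope; the weight component mg sin 20.56° = 14.796 N and kinetic friction μN both act down the slope.
So 26.2 = 14.796 + μ × 39.457, giving μ = (26.2 − 14.796) / 39.457 = 0.2890.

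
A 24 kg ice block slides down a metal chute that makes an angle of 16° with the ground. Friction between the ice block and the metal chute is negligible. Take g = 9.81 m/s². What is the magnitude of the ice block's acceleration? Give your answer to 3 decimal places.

2.704 m/s²

Resolving the weight along the incline: the component pulling the ice block down the slope is mg sin 16° = 24 × 9.81 × 0.2756 = 64.887 N, and the normal force is N = mg cos 16° = 24 × 9.81 × 0.9613 = 226.328 N.
With no friction the net force along the incline is 64.887 N, so a = g sin 16° = 64.887 / 24 = 2.7036 m/s².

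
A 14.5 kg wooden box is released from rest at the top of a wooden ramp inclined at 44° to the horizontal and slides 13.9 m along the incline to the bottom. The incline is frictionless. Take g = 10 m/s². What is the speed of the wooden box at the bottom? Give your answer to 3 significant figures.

The weight component along the incline is mg sin 44° = 100.725 N and the normal force is N = mg cos 44° = 104.304 N.
With no friction, a = g sin 44° = 6.9466 m/s².
Starting from rest over a distance of 13.9 m, v² = 2aL = 2 × 6.9466 × 13.9 = 193.1155, so v = 13.8966 m/s.

13.9 m/s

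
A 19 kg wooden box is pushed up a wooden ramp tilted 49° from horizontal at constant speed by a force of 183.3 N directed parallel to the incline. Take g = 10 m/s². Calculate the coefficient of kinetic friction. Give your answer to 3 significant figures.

At constant speed ΣF = 0 along the incline. The applied 183.3 N acts up the slope; the weight component mg sin 49° = 143.395 N and kinetic friction μN both act down the slope.
So 183.3 = 143.395 + μ × 124.651, giving μ = (183.3 − 143.395) / 124.651 = 0.3201.

0.320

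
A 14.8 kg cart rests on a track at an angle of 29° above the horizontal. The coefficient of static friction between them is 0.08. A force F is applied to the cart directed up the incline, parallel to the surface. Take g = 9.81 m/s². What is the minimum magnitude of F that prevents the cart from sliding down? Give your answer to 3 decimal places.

The normal force is N = mg cos 29° = 126.984 N. With F at its minimum the cart is on the verge of sliding down, so static friction is at its maximum μ_s N = 0.08 × 126.984 = 10.159 N and acts up the slope.
Equilibrium along the incline: F + μ_s N = mg sin 29°, so F = 70.389 − 10.159 = 60.230 N.

60.230 N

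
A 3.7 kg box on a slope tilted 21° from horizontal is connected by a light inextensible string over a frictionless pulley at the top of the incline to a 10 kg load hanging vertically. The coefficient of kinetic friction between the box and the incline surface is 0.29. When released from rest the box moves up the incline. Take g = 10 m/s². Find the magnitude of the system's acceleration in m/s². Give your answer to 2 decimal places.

For the box on the incline: the weight component along the slope is m₁g sin 21° = 3.7 × 10 × 0.3584 = 13.261 N and the normal force is N = m₁g cos 21° = 34.542 N.
Kinetic friction opposes the box's motion up the incline: f = μN = 0.29 × 34.542 = 10.017 N acting down the slope.
Newton's second law for the box (up-slope positive): T − 13.261 − 10.017 = 3.7 a. For the hanging load (downward positive): 10 × 10 − T = 10 a.
Adding the two equations eliminates T: 76.722 = 13.7 a, so a = 5.6001 m/s².

5.60 m/s²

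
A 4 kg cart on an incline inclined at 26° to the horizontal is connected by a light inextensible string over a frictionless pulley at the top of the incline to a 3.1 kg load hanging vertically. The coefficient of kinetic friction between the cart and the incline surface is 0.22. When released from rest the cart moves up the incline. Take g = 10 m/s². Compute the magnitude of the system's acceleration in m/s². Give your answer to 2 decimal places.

For the cart on the incline: the weight component along the slope is m₁g sin 26° = 4 × 10 × 0.4384 = 17.536 N and the normal force is N = m₁g cos 26° = 35.952 N.
Kinetic friction opposes the cart's motion up the incline: f = μN = 0.22 × 35.952 = 7.909 N acting down the slope.
Newton's second law for the cart (up-slope positive): T − 17.536 − 7.909 = 4 a. For the hanging load (downward positive): 3.1 × 10 − T = 3.1 a.
Adding the two equations eliminates T: 5.555 = 7.1 a, so a = 0.7824 m/s².

0.78 m/s²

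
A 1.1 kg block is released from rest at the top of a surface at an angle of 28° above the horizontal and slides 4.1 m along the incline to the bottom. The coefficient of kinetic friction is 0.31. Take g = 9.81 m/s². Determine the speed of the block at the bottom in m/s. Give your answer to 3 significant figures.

3.97 m/s

The weight component along the incline is mg sin 28° = 5.066 N and the normal force is N = mg cos 28° = 9.528 N.
Friction up the slope is f = μN = 0.31 × 9.528 = 2.954 N, so the net downslope force is 5.066 − 2.954 = 2.112 N and a = 2.112 / 1.1 = 1.9200 m/s².
Starting from rest over a distance of 4.1 m, v² = 2aL = 2 × 1.9200 × 4.1 = 15.7440, so v = 3.9679 m/s.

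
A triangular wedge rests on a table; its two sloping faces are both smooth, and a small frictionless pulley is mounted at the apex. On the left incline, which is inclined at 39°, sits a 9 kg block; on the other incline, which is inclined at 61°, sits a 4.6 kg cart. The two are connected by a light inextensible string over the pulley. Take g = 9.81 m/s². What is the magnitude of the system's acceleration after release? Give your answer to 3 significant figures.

1.18 m/s²

Resolve each weight along its own incline: the 9 kg mass has component 9 × 9.81 × sin 39° = 55.563 N down its slope, and the 4.6 kg mass has 4.6 × 9.81 × sin 61° = 39.468 N down its slope.
The 9 kg side's 55.563 N exceeds the other side's 39.468 N, so that mass slides down and the 4.6 kg mass slides up. Taking that direction as positive, Newton's second law for the whole system gives 55.563 − 39.468 = (9 + 4.6) a, so a = 16.095 / 13.6 = 1.1835 m/s².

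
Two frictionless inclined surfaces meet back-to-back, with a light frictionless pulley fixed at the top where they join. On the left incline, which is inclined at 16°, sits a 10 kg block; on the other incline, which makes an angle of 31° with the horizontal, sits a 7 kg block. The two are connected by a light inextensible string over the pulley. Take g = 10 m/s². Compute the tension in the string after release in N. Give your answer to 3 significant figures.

32.6 N

Resolve each weight along its own incline: the 10 kg mass has component 10 × 10 × sin 16° = 27.564 N down its slope, and the 7 kg mass has 7 × 10 × sin 31° = 36.053 N down its slope.
The 7 kg side's 36.053 N exceeds the other side's 27.564 N, so that mass slides down and the 10 kg mass slides up. Taking that direction as positive, Newton's second law for the whole system gives 36.053 − 27.564 = (10 + 7) a, so a = 8.489 / 17 = 0.4994 m/s².
For the 10 kg mass (up-slope positive): T − 27.564 = 10 × 0.4994, so T = 32.558 N.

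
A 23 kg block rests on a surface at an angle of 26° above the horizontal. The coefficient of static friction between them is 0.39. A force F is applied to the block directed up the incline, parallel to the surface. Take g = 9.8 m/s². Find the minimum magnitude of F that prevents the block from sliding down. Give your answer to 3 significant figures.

The normal force is N = mg cos 26° = 202.588 N. With F at its minimum the block is on the verge of sliding down, so static friction is at its maximum μ_s N = 0.39 × 202.588 = 79.009 N and acts up the slope.
Equilibrium along the incline: F + μ_s N = mg sin 26°, so F = 98.809 − 79.009 = 19.800 N.

19.8 N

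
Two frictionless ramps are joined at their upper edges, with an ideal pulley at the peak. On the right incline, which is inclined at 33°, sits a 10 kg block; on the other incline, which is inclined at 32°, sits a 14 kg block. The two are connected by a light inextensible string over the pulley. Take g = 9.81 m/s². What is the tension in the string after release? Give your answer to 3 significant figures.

Resolve each weight along its own incline: the 10 kg mass has component 10 × 9.81 × sin 33° = 53.429 N down its slope, and the 14 kg mass has 14 × 9.81 × sin 32° = 72.779 N down its slope.
The 14 kg side's 72.779 N exceeds the other side's 53.429 N, so that mass slides down and the 10 kg mass slides up. Taking that direction as positive, Newton's second law for the whole system gives 72.779 − 53.429 = (10 + 14) a, so a = 19.350 / 24 = 0.8063 m/s².
For the 10 kg mass (up-slope positive): T − 53.429 = 10 × 0.8063, so T = 61.492 N.

61.5 N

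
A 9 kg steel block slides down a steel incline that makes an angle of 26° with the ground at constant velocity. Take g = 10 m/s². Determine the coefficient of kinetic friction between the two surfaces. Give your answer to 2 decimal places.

At constant velocity the net force along the incline is zero: mg sin 26° = μ mg cos 26°.
So μ = tan 26° = 0.4384 / 0.8988 = 0.4878.

0.49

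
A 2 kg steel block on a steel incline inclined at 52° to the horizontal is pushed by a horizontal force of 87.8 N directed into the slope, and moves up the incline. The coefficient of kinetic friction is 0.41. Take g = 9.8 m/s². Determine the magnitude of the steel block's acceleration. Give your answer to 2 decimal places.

2.65 m/s²

The horizontal push has components F cos 52° = 87.8 × 0.6157 = 54.058 N up the incline and F sin 52° = 87.8 × 0.7880 = 69.186 N pressing into the surface.
The normal force is therefore N = mg cos 52° + F sin 52° = 12.068 + 69.186 = 81.254 N, and kinetic friction down the slope is μN = 0.41 × 81.254 = 33.314 N.
Along the incline: F cos 52° − mg sin 52° − μN = ma, so 54.058 − 15.445 − 33.314 = 2 a, giving a = 2.6495 m/s².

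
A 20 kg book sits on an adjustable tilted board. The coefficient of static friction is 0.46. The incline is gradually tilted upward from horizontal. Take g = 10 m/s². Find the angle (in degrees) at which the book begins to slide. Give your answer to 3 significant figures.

At the threshold of sliding, static friction is at its maximum μ_s N and exactly balances the weight component along the incline: mg sin θ = μ_s mg cos θ.
Hence tan θ = μ_s = 0.46, so θ = arctan(0.46) = 24.7024°.

24.7°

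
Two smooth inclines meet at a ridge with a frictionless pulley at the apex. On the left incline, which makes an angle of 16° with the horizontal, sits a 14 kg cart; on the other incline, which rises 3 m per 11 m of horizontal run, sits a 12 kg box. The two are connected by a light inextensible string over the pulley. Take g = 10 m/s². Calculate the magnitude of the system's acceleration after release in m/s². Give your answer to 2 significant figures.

0.27 m/s²

Resolve each weight along its own incline: the 14 kg mass has component 14 × 10 × sin 16° = 38.589 N down its slope, and the 12 kg mass has 12 × 10 × sin 15.26° = 31.574 N down its slope.
The 14 kg side's 38.589 N exceeds the other side's 31.574 N, so that mass slides down and the 12 kg mass slides up. Taking that direction as positive, Newton's second law for the whole system gives 38.589 − 31.574 = (14 + 12) a, so a = 7.015 / 26 = 0.2698 m/s².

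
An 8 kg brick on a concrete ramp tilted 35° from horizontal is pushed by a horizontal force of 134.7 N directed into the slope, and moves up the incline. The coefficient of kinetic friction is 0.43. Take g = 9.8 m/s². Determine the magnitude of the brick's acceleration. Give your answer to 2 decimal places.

0.57 m/s²

The horizontal push has components F cos 35° = 134.7 × 0.8192 = 110.346 N up the incline and F sin 35° = 134.7 × 0.5736 = 77.264 N pressing into the surface.
The normal force is therefore N = mg cos 35° + F sin 35° = 64.225 + 77.264 = 141.489 N, and kinetic friction down the slope is μN = 0.43 × 141.489 = 60.840 N.
Along the incline: F cos 35° − mg sin 35° − μN = ma, so 110.346 − 44.970 − 60.840 = 8 a, giving a = 0.5670 m/s².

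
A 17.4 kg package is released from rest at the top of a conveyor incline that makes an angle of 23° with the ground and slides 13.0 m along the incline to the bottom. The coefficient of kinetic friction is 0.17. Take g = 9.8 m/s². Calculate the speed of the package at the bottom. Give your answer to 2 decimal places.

The weight component along the incline is mg sin 23° = 66.627 N and the normal force is N = mg cos 23° = 156.964 N.
Friction up the slope is f = μN = 0.17 × 156.964 = 26.684 N, so the net downslope force is 66.627 − 26.684 = 39.943 N and a = 39.943 / 17.4 = 2.2956 m/s².
Starting from rest over a distance of 13.0 m, v² = 2aL = 2 × 2.2956 × 13.0 = 59.6856, so v = 7.7256 m/s.

7.73 m/s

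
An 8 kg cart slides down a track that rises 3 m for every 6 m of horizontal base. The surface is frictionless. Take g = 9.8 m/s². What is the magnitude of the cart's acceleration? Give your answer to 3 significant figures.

4.38 m/s²

Resolving the weight along the incline: the component pulling the cart down the slope is mg sin 26.57° = 8 × 9.8 × 0.4472 = 35.060 N, and the normal force is N = mg cos 26.57° = 8 × 9.8 × 0.8944 = 70.121 N.
With no friction the net force along the incline is 35.060 N, so a = g sin 26.57° = 35.060 / 8 = 4.3825 m/s².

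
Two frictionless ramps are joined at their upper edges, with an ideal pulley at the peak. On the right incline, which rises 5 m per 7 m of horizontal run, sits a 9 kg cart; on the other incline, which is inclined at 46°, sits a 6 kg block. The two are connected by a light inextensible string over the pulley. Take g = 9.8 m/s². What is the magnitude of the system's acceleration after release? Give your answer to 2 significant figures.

0.60 m/s²

Resolve each weight along its own incline: the 9 kg mass has component 9 × 9.8 × sin 35.54° = 51.265 N down its slope, and the 6 kg mass has 6 × 9.8 × sin 46° = 42.297 N down its slope.
The 9 kg side's 51.265 N exceeds the other side's 42.297 N, so that mass slides down and the 6 kg mass slides up. Taking that direction as positive, Newton's second law for the whole system gives 51.265 − 42.297 = (9 + 6) a, so a = 8.968 / 15 = 0.5979 m/s².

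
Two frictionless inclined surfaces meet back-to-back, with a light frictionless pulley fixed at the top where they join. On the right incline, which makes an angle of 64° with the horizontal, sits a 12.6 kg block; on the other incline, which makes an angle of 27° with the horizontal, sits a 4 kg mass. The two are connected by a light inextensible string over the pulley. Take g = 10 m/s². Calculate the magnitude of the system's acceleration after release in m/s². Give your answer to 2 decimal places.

5.73 m/s²

Resolve each weight along its own incline: the 12.6 kg mass has component 12.6 × 10 × sin 64° = 113.248 N down its slope, and the 4 kg mass has 4 × 10 × sin 27° = 18.160 N down its slope.
The 12.6 kg side's 113.248 N exceeds the other side's 18.160 N, so that mass slides down and the 4 kg mass slides up. Taking that direction as positive, Newton's second law for the whole system gives 113.248 − 18.160 = (12.6 + 4) a, so a = 95.088 / 16.6 = 5.7282 m/s².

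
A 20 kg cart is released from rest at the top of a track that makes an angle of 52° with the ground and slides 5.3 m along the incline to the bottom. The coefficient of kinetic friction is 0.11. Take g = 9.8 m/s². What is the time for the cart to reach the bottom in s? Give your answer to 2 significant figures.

The weight component along the incline is mg sin 52° = 154.450 N and the normal force is N = mg cos 52° = 120.670 N.
Friction up the slope is f = μN = 0.11 × 120.670 = 13.274 N, so the net downslope force is 154.450 − 13.274 = 141.176 N and a = 141.176 / 20 = 7.0588 m/s².
Starting from rest, L = ½at², so t = √(2L/a) = √(2 × 5.3 / 7.0588) = 1.2254 s.

1.2 s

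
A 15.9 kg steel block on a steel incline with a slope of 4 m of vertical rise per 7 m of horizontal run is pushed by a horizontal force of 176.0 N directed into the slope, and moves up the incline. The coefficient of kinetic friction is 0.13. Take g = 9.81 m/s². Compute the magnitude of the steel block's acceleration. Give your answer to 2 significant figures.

2.9 m/s²

The horizontal push has components F cos 29.74° = 176.0 × 0.8682 = 152.803 N up the incline and F sin 29.74° = 176.0 × 0.4961 = 87.314 N pressing into the surface.
The normal force is therefore N = mg cos 29.74° + F sin 29.74° = 135.421 + 87.314 = 222.735 N, and kinetic friction down the slope is μN = 0.13 × 222.735 = 28.956 N.
Along the incline: F cos 29.74° − mg sin 29.74° − μN = ma, so 152.803 − 77.381 − 28.956 = 15.9 a, giving a = 2.9224 m/s².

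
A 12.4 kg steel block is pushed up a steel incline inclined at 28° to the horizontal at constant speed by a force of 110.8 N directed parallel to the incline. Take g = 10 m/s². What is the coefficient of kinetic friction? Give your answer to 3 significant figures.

At constant speed ΣF = 0 along the incline. The applied 110.8 N acts up the slope; the weight component mg sin 28° = 58.214 N and kinetic friction μN both act down the slope.
So 110.8 = 58.214 + μ × 109.486, giving μ = (110.8 − 58.214) / 109.486 = 0.4803.

0.480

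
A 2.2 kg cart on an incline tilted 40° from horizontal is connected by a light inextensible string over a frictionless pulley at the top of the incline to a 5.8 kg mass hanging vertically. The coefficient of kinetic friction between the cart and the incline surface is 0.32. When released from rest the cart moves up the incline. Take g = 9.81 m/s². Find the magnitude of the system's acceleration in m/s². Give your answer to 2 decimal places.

For the cart on the incline: the weight component along the slope is m₁g sin 40° = 2.2 × 9.81 × 0.6428 = 13.873 N and the normal force is N = m₁g cos 40° = 16.533 N.
Kinetic friction opposes the cart's motion up the incline: f = μN = 0.32 × 16.533 = 5.291 N acting down the slope.
Newton's second law for the cart (up-slope positive): T − 13.873 − 5.291 = 2.2 a. For the hanging mass (downward positive): 5.8 × 9.81 − T = 5.8 a.
Adding the two equations eliminates T: 37.734 = 8 a, so a = 4.7168 m/s².

4.72 m/s²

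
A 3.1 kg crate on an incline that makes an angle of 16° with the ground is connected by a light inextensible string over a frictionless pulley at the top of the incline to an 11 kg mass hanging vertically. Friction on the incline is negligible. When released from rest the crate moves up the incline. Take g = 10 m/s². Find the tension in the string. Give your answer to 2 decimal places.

30.85 N

For the crate on the incline: the weight component along the slope is m₁g sin 16° = 3.1 × 10 × 0.2756 = 8.544 N and the normal force is N = m₁g cos 16° = 29.799 N.
Newton's second law for the crate (up-slope positive): T − 8.544 = 3.1 a. For the hanging mass (downward positive): 11 × 10 − T = 11 a.
Adding the two equations eliminates T: 101.456 = 14.1 a, so a = 7.1955 m/s².
Then from the hanging mass's equation, T = 11 × (10 − 7.1955) = 30.849 N.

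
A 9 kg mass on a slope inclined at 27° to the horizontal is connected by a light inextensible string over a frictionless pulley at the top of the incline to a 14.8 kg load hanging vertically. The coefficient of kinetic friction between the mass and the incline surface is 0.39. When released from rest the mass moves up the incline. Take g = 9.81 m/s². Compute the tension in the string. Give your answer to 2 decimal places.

For the mass on the incline: the weight component along the slope is m₁g sin 27° = 9 × 9.81 × 0.4540 = 40.084 N and the normal force is N = m₁g cos 27° = 78.667 N.
Kinetic friction opposes the mass's motion up the incline: f = μN = 0.39 × 78.667 = 30.680 N acting down the slope.
Newton's second law for the mass (up-slope positive): T − 40.084 − 30.680 = 9 a. For the hanging load (downward positive): 14.8 × 9.81 − T = 14.8 a.
Adding the two equations eliminates T: 74.424 = 23.8 a, so a = 3.1271 m/s².
Then from the hanging load's equation, T = 14.8 × (9.81 − 3.1271) = 98.907 N.

98.91 N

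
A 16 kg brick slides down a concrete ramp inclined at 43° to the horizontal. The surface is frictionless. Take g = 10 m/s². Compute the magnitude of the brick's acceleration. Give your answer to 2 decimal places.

6.82 m/s²

Resolving the weight along the incline: the component pulling the brick down the slope is mg sin 43° = 16 × 10 × 0.6820 = 109.120 N, and the normal force is N = mg cos 43° = 16 × 10 × 0.7314 = 117.024 N.
With no friction the net force along the incline is 109.120 N, so a = g sin 43° = 109.120 / 16 = 6.8200 m/s².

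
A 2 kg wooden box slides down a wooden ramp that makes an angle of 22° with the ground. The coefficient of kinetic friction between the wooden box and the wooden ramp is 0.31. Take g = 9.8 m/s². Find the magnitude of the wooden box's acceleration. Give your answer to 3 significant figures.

Resolving the weight along the incline: the component pulling the wooden box down the slope is mg sin 22° = 2 × 9.8 × 0.3746 = 7.342 N, and the normal force is N = mg cos 22° = 2 × 9.8 × 0.9272 = 18.173 N.
Kinetic friction acts up the slope with magnitude f = μN = 0.31 × 18.173 = 5.634 N.
Net force along the incline is 7.342 − 5.634 = 1.708 N, so a = 1.708 / 2 = 0.8540 m/s².

0.854 m/s²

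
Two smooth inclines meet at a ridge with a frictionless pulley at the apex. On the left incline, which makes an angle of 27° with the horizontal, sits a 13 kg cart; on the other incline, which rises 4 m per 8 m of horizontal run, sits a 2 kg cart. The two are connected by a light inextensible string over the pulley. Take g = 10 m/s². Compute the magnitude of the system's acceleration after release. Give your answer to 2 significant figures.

Resolve each weight along its own incline: the 13 kg mass has component 13 × 10 × sin 27° = 59.019 N down its slope, and the 2 kg mass has 2 × 10 × sin 26.57° = 8.944 N down its slope.
The 13 kg side's 59.019 N exceeds the other side's 8.944 N, so that mass slides down and the 2 kg mass slides up. Taking that direction as positive, Newton's second law for the whole system gives 59.019 − 8.944 = (13 + 2) a, so a = 50.075 / 15 = 3.3383 m/s².

3.3 m/s²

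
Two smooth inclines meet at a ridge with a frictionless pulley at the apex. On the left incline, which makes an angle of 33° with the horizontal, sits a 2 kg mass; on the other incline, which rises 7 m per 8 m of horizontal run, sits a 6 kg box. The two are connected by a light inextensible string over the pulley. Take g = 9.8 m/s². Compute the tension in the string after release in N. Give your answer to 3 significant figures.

17.7 N

Resolve each weight along its own incline: the 2 kg mass has component 2 × 9.8 × sin 33° = 10.675 N down its slope, and the 6 kg mass has 6 × 9.8 × sin 41.19° = 38.720 N down its slope.
The 6 kg side's 38.720 N exceeds the other side's 10.675 N, so that mass slides down and the 2 kg mass slides up. Taking that direction as positive, Newton's second law for the whole system gives 38.720 − 10.675 = (2 + 6) a, so a = 28.045 / 8 = 3.5056 m/s².
For the 2 kg mass (up-slope positive): T − 10.675 = 2 × 3.5056, so T = 17.686 N.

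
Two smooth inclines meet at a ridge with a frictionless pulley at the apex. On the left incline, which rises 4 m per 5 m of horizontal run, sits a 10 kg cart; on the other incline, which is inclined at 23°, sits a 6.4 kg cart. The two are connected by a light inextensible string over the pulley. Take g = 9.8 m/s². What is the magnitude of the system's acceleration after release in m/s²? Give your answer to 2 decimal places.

Resolve each weight along its own incline: the 10 kg mass has component 10 × 9.8 × sin 38.66° = 61.220 N down its slope, and the 6.4 kg mass has 6.4 × 9.8 × sin 23° = 24.507 N down its slope.
The 10 kg side's 61.220 N exceeds the other side's 24.507 N, so that mass slides down and the 6.4 kg mass slides up. Taking that direction as positive, Newton's second law for the whole system gives 61.220 − 24.507 = (10 + 6.4) a, so a = 36.713 / 16.4 = 2.2386 m/s².

2.24 m/s²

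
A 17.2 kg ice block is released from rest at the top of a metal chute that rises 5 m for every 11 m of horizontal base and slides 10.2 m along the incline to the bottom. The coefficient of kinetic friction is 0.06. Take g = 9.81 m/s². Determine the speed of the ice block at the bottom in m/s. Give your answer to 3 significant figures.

The weight component along the incline is mg sin 24.44° = 69.822 N and the normal force is N = mg cos 24.44° = 153.608 N.
Friction up the slope is f = μN = 0.06 × 153.608 = 9.216 N, so the net downslope force is 69.822 − 9.216 = 60.606 N and a = 60.606 / 17.2 = 3.5236 m/s².
Starting from rest over a distance of 10.2 m, v² = 2aL = 2 × 3.5236 × 10.2 = 71.8814, so v = 8.4783 m/s.

8.48 m/s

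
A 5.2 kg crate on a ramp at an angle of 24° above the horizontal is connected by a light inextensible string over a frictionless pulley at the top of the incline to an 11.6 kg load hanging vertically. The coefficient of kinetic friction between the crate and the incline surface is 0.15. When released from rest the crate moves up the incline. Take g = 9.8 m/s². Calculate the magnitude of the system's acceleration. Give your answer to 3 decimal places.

For the crate on the incline: the weight component along the slope is m₁g sin 24° = 5.2 × 9.8 × 0.4067 = 20.725 N and the normal force is N = m₁g cos 24° = 46.554 N.
Kinetic friction opposes the crate's motion up the incline: f = μN = 0.15 × 46.554 = 6.983 N acting down the slope.
Newton's second law for the crate (up-slope positive): T − 20.725 − 6.983 = 5.2 a. For the hanging load (downward positive): 11.6 × 9.8 − T = 11.6 a.
Adding the two equations eliminates T: 85.972 = 16.8 a, so a = 5.1174 m/s².

5.117 m/s²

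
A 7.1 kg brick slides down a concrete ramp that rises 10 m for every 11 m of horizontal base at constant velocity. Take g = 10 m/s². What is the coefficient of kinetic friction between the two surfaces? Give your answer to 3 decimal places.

0.909

At constant velocity the net force along the incline is zero: mg sin 42.27° = μ mg cos 42.27°.
So μ = tan 42.27° = 0.6727 / 0.7399 = 0.9092.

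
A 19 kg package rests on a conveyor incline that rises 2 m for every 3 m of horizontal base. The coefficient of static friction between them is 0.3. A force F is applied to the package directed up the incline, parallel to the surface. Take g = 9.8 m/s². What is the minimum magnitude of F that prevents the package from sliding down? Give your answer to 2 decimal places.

56.81 N

The normal force is N = mg cos 33.69° = 154.928 N. With F at its minimum the package is on the verge of sliding down, so static friction is at its maximum μ_s N = 0.3 × 154.928 = 46.478 N and acts up the slope.
Equilibrium along the incline: F + μ_s N = mg sin 33.69°, so F = 103.285 − 46.478 = 56.807 N.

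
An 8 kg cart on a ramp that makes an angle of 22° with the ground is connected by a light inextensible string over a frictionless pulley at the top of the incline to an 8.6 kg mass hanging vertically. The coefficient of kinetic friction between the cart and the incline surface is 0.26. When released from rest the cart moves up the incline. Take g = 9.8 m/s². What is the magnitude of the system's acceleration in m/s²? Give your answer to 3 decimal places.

2.169 m/s²

For the cart on the incline: the weight component along the slope is m₁g sin 22° = 8 × 9.8 × 0.3746 = 29.369 N and the normal force is N = m₁g cos 22° = 72.691 N.
Kinetic friction opposes the cart's motion up the incline: f = μN = 0.26 × 72.691 = 18.900 N acting down the slope.
Newton's second law for the cart (up-slope positive): T − 29.369 − 18.900 = 8 a. For the hanging mass (downward positive): 8.6 × 9.8 − T = 8.6 a.
Adding the two equations eliminates T: 36.011 = 16.6 a, so a = 2.1693 m/s².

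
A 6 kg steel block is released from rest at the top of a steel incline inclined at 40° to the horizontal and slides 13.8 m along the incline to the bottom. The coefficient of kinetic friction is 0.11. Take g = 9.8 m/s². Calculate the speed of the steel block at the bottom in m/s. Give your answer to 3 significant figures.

12.3 m/s

The weight component along the incline is mg sin 40° = 37.796 N and the normal force is N = mg cos 40° = 45.043 N.
Friction up the slope is f = μN = 0.11 × 45.043 = 4.955 N, so the net downslope force is 37.796 − 4.955 = 32.841 N and a = 32.841 / 6 = 5.4735 m/s².
Starting from rest over a distance of 13.8 m, v² = 2aL = 2 × 5.4735 × 13.8 = 151.0686, so v = 12.2910 m/s.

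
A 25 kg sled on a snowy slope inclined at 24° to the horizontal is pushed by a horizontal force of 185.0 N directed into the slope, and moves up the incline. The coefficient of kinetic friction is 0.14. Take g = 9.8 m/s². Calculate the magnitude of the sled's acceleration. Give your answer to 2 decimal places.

The horizontal push has components F cos 24° = 185.0 × 0.9135 = 168.998 N up the incline and F sin 24° = 185.0 × 0.4067 = 75.240 N pressing into the surface.
The normal force is therefore N = mg cos 24° + F sin 24° = 223.808 + 75.240 = 299.048 N, and kinetic friction down the slope is μN = 0.14 × 299.048 = 41.867 N.
Along the incline: F cos 24° − mg sin 24° − μN = ma, so 168.998 − 99.642 − 41.867 = 25 a, giving a = 1.0996 m/s².

1.10 m/s²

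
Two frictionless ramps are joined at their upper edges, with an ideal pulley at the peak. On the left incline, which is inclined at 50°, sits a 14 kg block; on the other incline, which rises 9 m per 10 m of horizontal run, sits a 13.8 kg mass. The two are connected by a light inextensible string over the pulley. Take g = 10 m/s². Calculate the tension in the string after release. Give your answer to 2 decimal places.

Resolve each weight along its own incline: the 14 kg mass has component 14 × 10 × sin 50° = 107.246 N down its slope, and the 13.8 kg mass has 13.8 × 10 × sin 41.99° = 92.317 N down its slope.
The 14 kg side's 107.246 N exceeds the other side's 92.317 N, so that mass slides down and the 13.8 kg mass slides up. Taking that direction as positive, Newton's second law for the whole system gives 107.246 − 92.317 = (14 + 13.8) a, so a = 14.929 / 27.8 = 0.5370 m/s².
For the 13.8 kg mass (up-slope positive): T − 92.317 = 13.8 × 0.5370, so T = 99.728 N.

99.73 N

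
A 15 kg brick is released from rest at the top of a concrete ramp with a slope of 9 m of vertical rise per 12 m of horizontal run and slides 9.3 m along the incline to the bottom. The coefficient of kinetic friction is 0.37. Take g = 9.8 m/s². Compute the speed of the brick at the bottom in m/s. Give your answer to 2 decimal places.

7.44 m/s

The weight component along the incline is mg sin 36.87° = 88.200 N and the normal force is N = mg cos 36.87° = 117.600 N.
Friction up the slope is f = μN = 0.37 × 117.600 = 43.512 N, so the net downslope force is 88.200 − 43.512 = 44.688 N and a = 44.688 / 15 = 2.9792 m/s².
Starting from rest over a distance of 9.3 m, v² = 2aL = 2 × 2.9792 × 9.3 = 55.4131, so v = 7.4440 m/s.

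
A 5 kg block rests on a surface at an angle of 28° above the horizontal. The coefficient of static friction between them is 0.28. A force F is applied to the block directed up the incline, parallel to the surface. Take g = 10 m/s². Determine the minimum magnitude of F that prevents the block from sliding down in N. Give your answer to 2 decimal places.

11.11 N

The normal force is N = mg cos 28° = 44.147 N. With F at its minimum the block is on the verge of sliding down, so static friction is at its maximum μ_s N = 0.28 × 44.147 = 12.361 N and acts up the slope.
Equilibrium along the incline: F + μ_s N = mg sin 28°, so F = 23.474 − 12.361 = 11.113 N.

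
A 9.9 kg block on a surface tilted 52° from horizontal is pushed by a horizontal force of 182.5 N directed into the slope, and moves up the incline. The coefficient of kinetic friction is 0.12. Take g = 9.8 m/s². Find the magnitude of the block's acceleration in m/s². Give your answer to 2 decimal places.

The horizontal push has components F cos 52° = 182.5 × 0.6157 = 112.365 N up the incline and F sin 52° = 182.5 × 0.7880 = 143.810 N pressing into the surface.
The normal force is therefore N = mg cos 52° + F sin 52° = 59.735 + 143.810 = 203.545 N, and kinetic friction down the slope is μN = 0.12 × 203.545 = 24.425 N.
Along the incline: F cos 52° − mg sin 52° − μN = ma, so 112.365 − 76.452 − 24.425 = 9.9 a, giving a = 1.1604 m/s².

1.16 m/s²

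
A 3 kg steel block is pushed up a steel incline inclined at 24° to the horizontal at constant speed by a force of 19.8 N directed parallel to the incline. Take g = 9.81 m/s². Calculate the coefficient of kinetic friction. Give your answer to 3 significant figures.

0.291

At constant speed ΣF = 0 along the incline. The applied 19.8 N acts up the slope; the weight component mg sin 24° = 11.970 N and kinetic friction μN both act down the slope.
So 19.8 = 11.970 + μ × 26.886, giving μ = (19.8 − 11.970) / 26.886 = 0.2912.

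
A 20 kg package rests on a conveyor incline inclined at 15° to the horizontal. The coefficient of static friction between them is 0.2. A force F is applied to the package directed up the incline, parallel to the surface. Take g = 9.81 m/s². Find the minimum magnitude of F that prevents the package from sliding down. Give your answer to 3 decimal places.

12.877 N

The normal force is N = mg cos 15° = 189.515 N. With F at its minimum the package is on the verge of sliding down, so static friction is at its maximum μ_s N = 0.2 × 189.515 = 37.903 N and acts up the slope.
Equilibrium along the incline: F + μ_s N = mg sin 15°, so F = 50.780 − 37.903 = 12.877 N.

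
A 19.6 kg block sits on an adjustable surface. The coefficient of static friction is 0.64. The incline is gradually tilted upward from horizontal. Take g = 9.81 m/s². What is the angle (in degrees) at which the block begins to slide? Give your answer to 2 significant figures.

33°

At the threshold of sliding, static friction is at its maximum μ_s N and exactly balances the weight component along the incline: mg sin θ = μ_s mg cos θ.
Hence tan θ = μ_s = 0.64, so θ = arctan(0.64) = 32.6192°.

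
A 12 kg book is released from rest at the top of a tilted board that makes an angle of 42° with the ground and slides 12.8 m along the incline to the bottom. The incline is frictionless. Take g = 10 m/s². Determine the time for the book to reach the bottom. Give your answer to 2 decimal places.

The weight component along the incline is mg sin 42° = 80.296 N and the normal force is N = mg cos 42° = 89.177 N.
With no friction, a = g sin 42° = 6.6913 m/s².
Starting from rest, L = ½at², so t = √(2L/a) = √(2 × 12.8 / 6.6913) = 1.9560 s.

1.96 s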